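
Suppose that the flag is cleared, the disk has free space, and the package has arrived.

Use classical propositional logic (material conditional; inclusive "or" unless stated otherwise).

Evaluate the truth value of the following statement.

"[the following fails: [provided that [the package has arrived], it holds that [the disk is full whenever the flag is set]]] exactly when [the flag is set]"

true

Let R = "the package has arrived" (T), P = "the flag is set" (F), Q = "the disk is full" (F).
Parsed as ¬(R → (P → Q)) ↔ P

P → Q = F → F = T
R → (P → Q) = T → T = T
¬(R → (P → Q)) = ¬T = F
¬(R → (P → Q)) ↔ P = F ↔ F = T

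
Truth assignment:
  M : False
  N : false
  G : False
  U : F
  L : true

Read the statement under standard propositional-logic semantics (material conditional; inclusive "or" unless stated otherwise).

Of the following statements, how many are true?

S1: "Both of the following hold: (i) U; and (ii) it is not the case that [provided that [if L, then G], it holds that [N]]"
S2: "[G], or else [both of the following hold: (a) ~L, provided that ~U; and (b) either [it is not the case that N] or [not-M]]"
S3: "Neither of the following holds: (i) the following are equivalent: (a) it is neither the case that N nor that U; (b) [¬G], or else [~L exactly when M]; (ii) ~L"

0

S1: Formalization: U and not ((L -> G) -> N)

L -> G = True -> False = False
(L -> G) -> N = False -> False = True
not ((L -> G) -> N) = not True = False
U and not ((L -> G) -> N) = False and False = False
Hence S1 is false.

S2: In symbols: G or ((not U -> not L) and (not N or not M))

not U = not False = True
not L = not True = False
not U -> not L = True -> False = False
not N = not False = True
not M = not False = True
not N or not M = True or True = True
(not U -> not L) and (not N or not M) = False and True = False
G or ((not U -> not L) and (not N or not M)) = False or False = False
So S2 is false.

S3: This is ((N nor U) iff (not G or (not L iff M))) nor not L.

N nor U = False nor False = True
not G = not False = True
not L = not True = False
not L iff M = False iff False = True
not G or (not L iff M) = True or True = True
(N nor U) iff (not G or (not L iff M)) = True iff True = True
not L = not True = False
((N nor U) iff (not G or (not L iff M))) nor not L = True nor False = False
So S3 is false.

0 of the 3 statements are true (none).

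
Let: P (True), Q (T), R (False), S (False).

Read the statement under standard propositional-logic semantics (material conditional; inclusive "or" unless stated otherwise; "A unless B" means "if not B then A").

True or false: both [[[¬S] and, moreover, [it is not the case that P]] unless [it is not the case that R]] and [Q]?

true

Formalization: ((~S & ~P) | ~R) & Q

~S = ~F = T
~P = ~T = F
~S & ~P = T & F = F
~R = ~F = T
(~S & ~P) | ~R = F | T = T
((~S & ~P) | ~R) & Q = T & T = T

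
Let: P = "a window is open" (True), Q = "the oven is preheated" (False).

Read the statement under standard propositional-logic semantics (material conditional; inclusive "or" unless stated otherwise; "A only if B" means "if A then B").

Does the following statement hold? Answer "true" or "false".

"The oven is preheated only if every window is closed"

Values: Q=F, P=T.
Formalization: Q -> ~P

~P = ~T = F
Q -> ~P = F -> F = T

The statement is true.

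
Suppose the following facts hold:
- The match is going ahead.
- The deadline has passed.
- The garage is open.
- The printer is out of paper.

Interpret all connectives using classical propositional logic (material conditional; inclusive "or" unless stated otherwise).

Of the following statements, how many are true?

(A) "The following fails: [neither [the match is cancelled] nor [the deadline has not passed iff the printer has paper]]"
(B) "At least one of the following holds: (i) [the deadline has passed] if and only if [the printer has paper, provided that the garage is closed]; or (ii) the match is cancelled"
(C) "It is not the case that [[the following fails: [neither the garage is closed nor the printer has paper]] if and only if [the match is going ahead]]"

3

Let V = "the match is cancelled" (F), N = "the deadline has passed" (T), W = "the printer has paper" (F), S = "the garage is closed" (F).

(A): Formalization: ~(V nor (~N <-> W))

~N = ~T = F
~N <-> W = F <-> F = T
V nor (~N <-> W) = F nor T = F
~(V nor (~N <-> W)) = ~F = T
So (A) is true.

(B): Parsed as (N <-> (S -> W)) | V

S -> W = F -> F = T
N <-> (S -> W) = T <-> T = T
(N <-> (S -> W)) | V = T | F = T
Hence (B) is true.

(C): This is ~(~(S nor W) <-> ~V).

S nor W = F nor F = T
~(S nor W) = ~T = F
~V = ~F = T
~(S nor W) <-> ~V = F <-> T = F
~(~(S nor W) <-> ~V) = ~F = T
So (C) is true.

True statements: 3 ((A), (B), (C)).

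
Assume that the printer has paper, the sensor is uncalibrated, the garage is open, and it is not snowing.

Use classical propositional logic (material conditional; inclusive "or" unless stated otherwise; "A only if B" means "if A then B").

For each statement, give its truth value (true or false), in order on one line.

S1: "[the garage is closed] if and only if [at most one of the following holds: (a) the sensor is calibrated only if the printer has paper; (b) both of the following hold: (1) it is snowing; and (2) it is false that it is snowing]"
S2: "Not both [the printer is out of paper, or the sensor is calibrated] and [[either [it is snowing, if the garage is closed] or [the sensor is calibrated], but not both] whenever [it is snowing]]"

Let V = "the garage is closed" (F), S = "the sensor is calibrated" (F), R = "the printer has paper" (T), P = "it is snowing" (F).

S1: In symbols: V <-> ((S -> R) nand (P & ~P))

S -> R = F -> T = T
~P = ~F = T
P & ~P = F & T = F
(S -> R) nand (P & ~P) = T nand F = T
V <-> ((S -> R) nand (P & ~P)) = F <-> T = F
Thus S1 is false.

S2: Parsed as (~R | S) nand (P -> ((V -> P) xor S))

~R = ~T = F
~R | S = F | F = F
V -> P = F -> F = T
(V -> P) xor S = T xor F = T
P -> ((V -> P) xor S) = F -> T = T
(~R | S) nand (P -> ((V -> P) xor S)) = F nand T = T
Hence S2 is true.

S1 F; S2 T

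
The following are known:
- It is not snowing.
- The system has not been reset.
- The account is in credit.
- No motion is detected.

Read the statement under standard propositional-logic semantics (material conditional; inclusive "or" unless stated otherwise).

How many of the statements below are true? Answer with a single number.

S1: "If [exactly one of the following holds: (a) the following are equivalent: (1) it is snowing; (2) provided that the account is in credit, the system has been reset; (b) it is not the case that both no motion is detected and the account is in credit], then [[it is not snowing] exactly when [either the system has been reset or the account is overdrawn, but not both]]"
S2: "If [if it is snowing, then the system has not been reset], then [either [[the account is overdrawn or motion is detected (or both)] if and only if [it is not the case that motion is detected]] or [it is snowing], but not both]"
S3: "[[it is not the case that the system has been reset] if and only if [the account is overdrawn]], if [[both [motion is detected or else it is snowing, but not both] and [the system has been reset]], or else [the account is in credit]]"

0

Let U = "it is snowing" (False), R = "the account is overdrawn" (False), V = "the system has been reset" (False), Q = "motion is detected" (False).

S1: This is ((U iff (not R -> V)) xor (not Q nand not R)) -> (not U iff (V xor R)).

not R = not False = True
not R -> V = True -> False = False
U iff (not R -> V) = False iff False = True
not Q = not False = True
not R = not False = True
not Q nand not R = True nand True = False
(U iff (not R -> V)) xor (not Q nand not R) = True xor False = True
not U = not False = True
V xor R = False xor False = False
not U iff (V xor R) = True iff False = False
((U iff (not R -> V)) xor (not Q nand not R)) -> (not U iff (V xor R)) = True -> False = False
So S1 is false.

S2: This is (U -> not V) -> (((R or Q) iff not Q) xor U).

not V = not False = True
U -> not V = False -> True = True
R or Q = False or False = False
not Q = not False = True
(R or Q) iff not Q = False iff True = False
((R or Q) iff not Q) xor U = False xor False = False
(U -> not V) -> (((R or Q) iff not Q) xor U) = True -> False = False
Hence S2 is false.

S3: Formalization: (((Q xor U) and V) or not R) -> (not V iff R)

Q xor U = False xor False = False
(Q xor U) and V = False and False = False
not R = not False = True
((Q xor U) and V) or not R = False or True = True
not V = not False = True
not V iff R = True iff False = False
(((Q xor U) and V) or not R) -> (not V iff R) = True -> False = False
So S3 is false.

0 of the 3 statements are true (none).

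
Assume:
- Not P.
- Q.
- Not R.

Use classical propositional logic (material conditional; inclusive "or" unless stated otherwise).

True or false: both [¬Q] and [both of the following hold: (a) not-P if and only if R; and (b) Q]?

This is ~Q & ((~P <-> R) & Q).

~Q = ~T = F
~P = ~F = T
~P <-> R = T <-> F = F
(~P <-> R) & Q = F & T = F
~Q & ((~P <-> R) & Q) = F & F = F

The statement is false.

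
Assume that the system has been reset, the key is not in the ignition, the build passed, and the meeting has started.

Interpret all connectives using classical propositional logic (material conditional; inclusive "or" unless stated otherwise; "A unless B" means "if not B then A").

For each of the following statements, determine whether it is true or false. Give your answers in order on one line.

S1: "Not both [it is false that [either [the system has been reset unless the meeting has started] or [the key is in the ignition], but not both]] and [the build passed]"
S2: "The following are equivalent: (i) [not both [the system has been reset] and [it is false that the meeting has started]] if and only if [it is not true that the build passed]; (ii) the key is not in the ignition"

Let P = "the system has been reset" (T), S = "the meeting has started" (T), Q = "the key is in the ignition" (F), R = "the build passed" (T).

S1: In symbols: ¬((P ∨ S) ⊕ Q) ↑ R

P ∨ S = T ∨ T = T
(P ∨ S) ⊕ Q = T ⊕ F = T
¬((P ∨ S) ⊕ Q) = ¬T = F
¬((P ∨ S) ⊕ Q) ↑ R = F ↑ T = T
So S1 is true.

S2: This is ((P ↑ ¬S) ↔ ¬R) ↔ ¬Q.

¬S = ¬T = F
P ↑ ¬S = T ↑ F = T
¬R = ¬T = F
(P ↑ ¬S) ↔ ¬R = T ↔ F = F
¬Q = ¬F = T
((P ↑ ¬S) ↔ ¬R) ↔ ¬Q = F ↔ T = F
Hence S2 is false.

S1 True / S2 False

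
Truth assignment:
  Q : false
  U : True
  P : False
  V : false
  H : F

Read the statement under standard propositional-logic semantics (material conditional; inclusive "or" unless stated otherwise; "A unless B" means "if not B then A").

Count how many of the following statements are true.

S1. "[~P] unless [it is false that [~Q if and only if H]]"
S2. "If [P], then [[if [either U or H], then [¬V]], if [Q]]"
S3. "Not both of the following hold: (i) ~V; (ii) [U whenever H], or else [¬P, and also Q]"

2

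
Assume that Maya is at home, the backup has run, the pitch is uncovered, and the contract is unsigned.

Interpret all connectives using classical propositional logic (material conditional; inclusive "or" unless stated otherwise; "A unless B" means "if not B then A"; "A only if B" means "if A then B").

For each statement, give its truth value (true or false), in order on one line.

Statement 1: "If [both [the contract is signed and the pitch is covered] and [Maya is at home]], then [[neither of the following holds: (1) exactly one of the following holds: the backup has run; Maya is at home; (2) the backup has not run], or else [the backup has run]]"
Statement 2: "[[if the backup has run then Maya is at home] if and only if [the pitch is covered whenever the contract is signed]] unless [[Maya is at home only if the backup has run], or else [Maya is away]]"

Statement 1 true, Statement 2 true

Let N = "the contract is signed" (F), V = "the pitch is covered" (F), M = "Maya is at home" (T), Q = "the backup has run" (T).

Statement 1: Formalization: ((N & V) & M) -> (((Q xor M) nor ~Q) | Q)

N & V = F & F = F
(N & V) & M = F & T = F
Q xor M = T xor T = F
~Q = ~T = F
(Q xor M) nor ~Q = F nor F = T
((Q xor M) nor ~Q) | Q = T | T = T
((N & V) & M) -> (((Q xor M) nor ~Q) | Q) = F -> T = T
Thus Statement 1 is true.

Statement 2: Parsed as ((Q -> M) <-> (N -> V)) | ((M -> Q) | ~M)

Q -> M = T -> T = T
N -> V = F -> F = T
(Q -> M) <-> (N -> V) = T <-> T = T
M -> Q = T -> T = T
~M = ~T = F
(M -> Q) | ~M = T | F = T
((Q -> M) <-> (N -> V)) | ((M -> Q) | ~M) = T | T = T
So Statement 2 is true.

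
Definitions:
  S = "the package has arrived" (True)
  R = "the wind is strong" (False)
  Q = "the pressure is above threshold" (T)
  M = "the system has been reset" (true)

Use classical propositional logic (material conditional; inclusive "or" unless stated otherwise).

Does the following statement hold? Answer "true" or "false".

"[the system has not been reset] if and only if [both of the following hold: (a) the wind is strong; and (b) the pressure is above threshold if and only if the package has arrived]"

In symbols: ~M <-> (R & (Q <-> S))

~M = ~T = F
Q <-> S = T <-> T = T
R & (Q <-> S) = F & T = F
~M <-> (R & (Q <-> S)) = F <-> F = T

True.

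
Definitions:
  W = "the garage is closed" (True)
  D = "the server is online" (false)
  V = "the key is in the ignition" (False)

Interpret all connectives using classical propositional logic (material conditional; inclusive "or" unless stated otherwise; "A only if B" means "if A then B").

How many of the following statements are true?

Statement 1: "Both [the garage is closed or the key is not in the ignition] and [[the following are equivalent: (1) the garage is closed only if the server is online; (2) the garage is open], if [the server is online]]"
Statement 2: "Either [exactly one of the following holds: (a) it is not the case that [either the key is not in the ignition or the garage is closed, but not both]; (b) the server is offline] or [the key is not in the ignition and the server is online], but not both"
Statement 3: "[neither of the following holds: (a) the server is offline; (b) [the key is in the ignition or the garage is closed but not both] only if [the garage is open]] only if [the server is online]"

Statement 1: This is (W | ~V) & (D -> ((W -> D) <-> ~W)).

~V = ~F = T
W | ~V = T | T = T
W -> D = T -> F = F
~W = ~T = F
(W -> D) <-> ~W = F <-> F = T
D -> ((W -> D) <-> ~W) = F -> T = T
(W | ~V) & (D -> ((W -> D) <-> ~W)) = T & T = T
So Statement 1 is true.

Statement 2: Parsed as (~(~V xor W) xor ~D) xor (~V & D)

~V = ~F = T
~V xor W = T xor T = F
~(~V xor W) = ~F = T
~D = ~F = T
~(~V xor W) xor ~D = T xor T = F
~V = ~F = T
~V & D = T & F = F
(~(~V xor W) xor ~D) xor (~V & D) = F xor F = F
So Statement 2 is false.

Statement 3: Formalization: (~D nor ((V xor W) -> ~W)) -> D

~D = ~F = T
V xor W = F xor T = T
~W = ~T = F
(V xor W) -> ~W = T -> F = F
~D nor ((V xor W) -> ~W) = T nor F = F
(~D nor ((V xor W) -> ~W)) -> D = F -> F = T
So Statement 3 is true.

Count: 2.

2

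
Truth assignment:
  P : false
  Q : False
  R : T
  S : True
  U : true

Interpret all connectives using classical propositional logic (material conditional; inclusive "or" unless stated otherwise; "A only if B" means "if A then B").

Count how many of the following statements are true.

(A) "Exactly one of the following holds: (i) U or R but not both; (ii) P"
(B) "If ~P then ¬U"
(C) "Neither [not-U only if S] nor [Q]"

0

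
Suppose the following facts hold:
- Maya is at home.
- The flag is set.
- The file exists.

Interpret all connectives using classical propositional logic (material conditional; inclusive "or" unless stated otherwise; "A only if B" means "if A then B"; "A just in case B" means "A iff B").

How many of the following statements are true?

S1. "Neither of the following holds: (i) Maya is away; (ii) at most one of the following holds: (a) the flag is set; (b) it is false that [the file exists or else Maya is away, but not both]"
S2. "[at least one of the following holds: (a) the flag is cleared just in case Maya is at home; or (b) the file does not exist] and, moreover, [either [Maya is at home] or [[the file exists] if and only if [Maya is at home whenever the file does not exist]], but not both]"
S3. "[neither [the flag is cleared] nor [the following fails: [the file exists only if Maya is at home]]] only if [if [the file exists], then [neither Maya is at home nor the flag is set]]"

0

Let N = "Maya is at home" (T), H = "the flag is set" (T), W = "the file exists" (T).

S1: Parsed as ¬N ↓ (H ↑ ¬(W ⊕ ¬N))

¬N = ¬T = F
¬N = ¬T = F
W ⊕ ¬N = T ⊕ F = T
¬(W ⊕ ¬N) = ¬T = F
H ↑ ¬(W ⊕ ¬N) = T ↑ F = T
¬N ↓ (H ↑ ¬(W ⊕ ¬N)) = F ↓ T = F
Hence S1 is false.

S2: This is ((¬H ↔ N) ∨ ¬W) ∧ (N ⊕ (W ↔ (¬W → N))).

¬H = ¬T = F
¬H ↔ N = F ↔ T = F
¬W = ¬T = F
(¬H ↔ N) ∨ ¬W = F ∨ F = F
¬W = ¬T = F
¬W → N = F → T = T
W ↔ (¬W → N) = T ↔ T = T
N ⊕ (W ↔ (¬W → N)) = T ⊕ T = F
((¬H ↔ N) ∨ ¬W) ∧ (N ⊕ (W ↔ (¬W → N))) = F ∧ F = F
Hence S2 is false.

S3: Formalization: (¬H ↓ ¬(W → N)) → (W → (N ↓ H))

¬H = ¬T = F
W → N = T → T = T
¬(W → N) = ¬T = F
¬H ↓ ¬(W → N) = F ↓ F = T
N ↓ H = T ↓ T = F
W → (N ↓ H) = T → F = F
(¬H ↓ ¬(W → N)) → (W → (N ↓ H)) = T → F = F
Hence S3 is false.

0 of the 3 statements are true (none).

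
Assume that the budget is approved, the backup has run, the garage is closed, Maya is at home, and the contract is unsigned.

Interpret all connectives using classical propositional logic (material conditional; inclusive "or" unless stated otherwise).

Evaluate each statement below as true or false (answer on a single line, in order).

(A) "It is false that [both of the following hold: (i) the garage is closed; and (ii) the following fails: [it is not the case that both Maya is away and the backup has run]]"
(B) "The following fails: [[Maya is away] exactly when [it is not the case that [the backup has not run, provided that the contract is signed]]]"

(A) true; (B) false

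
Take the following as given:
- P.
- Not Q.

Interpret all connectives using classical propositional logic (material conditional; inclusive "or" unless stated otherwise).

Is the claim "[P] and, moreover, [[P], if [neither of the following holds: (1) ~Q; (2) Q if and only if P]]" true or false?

This is P ∧ ((¬Q ↓ (Q ↔ P)) → P).

¬Q = ¬F = T
Q ↔ P = F ↔ T = F
¬Q ↓ (Q ↔ P) = T ↓ F = F
(¬Q ↓ (Q ↔ P)) → P = F → T = T
P ∧ ((¬Q ↓ (Q ↔ P)) → P) = T ∧ T = T

true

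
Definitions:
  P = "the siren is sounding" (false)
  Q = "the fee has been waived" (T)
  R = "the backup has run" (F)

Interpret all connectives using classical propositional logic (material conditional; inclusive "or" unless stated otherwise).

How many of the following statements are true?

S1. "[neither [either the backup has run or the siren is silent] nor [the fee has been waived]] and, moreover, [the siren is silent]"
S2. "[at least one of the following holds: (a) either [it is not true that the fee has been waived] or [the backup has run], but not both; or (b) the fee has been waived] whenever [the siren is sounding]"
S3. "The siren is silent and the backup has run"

1

S1: Formalization: ((R or not P) nor Q) and not P

not P = not False = True
R or not P = False or True = True
(R or not P) nor Q = True nor True = False
not P = not False = True
((R or not P) nor Q) and not P = False and True = False
Thus S1 is false.

S2: This is P -> ((not Q xor R) or Q).

not Q = not True = False
not Q xor R = False xor False = False
(not Q xor R) or Q = False or True = True
P -> ((not Q xor R) or Q) = False -> True = True
Hence S2 is true.

S3: This is not P and R.

not P = not False = True
not P and R = True and False = False
Thus S3 is false.

True statements: 1.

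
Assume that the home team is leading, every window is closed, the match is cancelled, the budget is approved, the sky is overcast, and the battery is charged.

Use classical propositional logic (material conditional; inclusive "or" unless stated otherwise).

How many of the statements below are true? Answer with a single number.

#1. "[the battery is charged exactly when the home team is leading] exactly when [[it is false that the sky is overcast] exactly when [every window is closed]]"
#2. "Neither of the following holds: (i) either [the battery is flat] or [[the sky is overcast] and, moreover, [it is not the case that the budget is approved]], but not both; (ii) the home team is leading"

0

Let S = "the battery is charged" (T), P = "the home team is leading" (T), H = "the sky is overcast" (T), K = "a window is open" (F), N = "the budget is approved" (T).

#1: Formalization: (S <-> P) <-> (~H <-> ~K)

S <-> P = T <-> T = T
~H = ~T = F
~K = ~F = T
~H <-> ~K = F <-> T = F
(S <-> P) <-> (~H <-> ~K) = T <-> F = F
Hence #1 is false.

#2: In symbols: (~S xor (H & ~N)) nor P

~S = ~T = F
~N = ~T = F
H & ~N = T & F = F
~S xor (H & ~N) = F xor F = F
(~S xor (H & ~N)) nor P = F nor T = F
So #2 is false.

Count: 0.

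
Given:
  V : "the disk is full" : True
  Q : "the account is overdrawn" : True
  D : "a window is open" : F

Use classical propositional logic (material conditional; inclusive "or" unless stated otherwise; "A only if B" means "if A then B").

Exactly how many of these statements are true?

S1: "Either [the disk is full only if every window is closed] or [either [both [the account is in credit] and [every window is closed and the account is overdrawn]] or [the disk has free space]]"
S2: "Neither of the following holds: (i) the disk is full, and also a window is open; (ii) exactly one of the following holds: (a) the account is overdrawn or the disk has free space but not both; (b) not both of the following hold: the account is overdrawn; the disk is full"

S1: In symbols: (V -> not D) or ((not Q and (not D and Q)) or not V)

not D = not False = True
V -> not D = True -> True = True
not Q = not True = False
not D = not False = True
not D and Q = True and True = True
not Q and (not D and Q) = False and True = False
not V = not True = False
(not Q and (not D and Q)) or not V = False or False = False
(V -> not D) or ((not Q and (not D and Q)) or not V) = True or False = True
Hence S1 is true.

S2: Formalization: (V and D) nor ((Q xor not V) xor (Q nand V))

V and D = True and False = False
not V = not True = False
Q xor not V = True xor False = True
Q nand V = True nand True = False
(Q xor not V) xor (Q nand V) = True xor False = True
(V and D) nor ((Q xor not V) xor (Q nand V)) = False nor True = False
Hence S2 is false.

Count: 1.

1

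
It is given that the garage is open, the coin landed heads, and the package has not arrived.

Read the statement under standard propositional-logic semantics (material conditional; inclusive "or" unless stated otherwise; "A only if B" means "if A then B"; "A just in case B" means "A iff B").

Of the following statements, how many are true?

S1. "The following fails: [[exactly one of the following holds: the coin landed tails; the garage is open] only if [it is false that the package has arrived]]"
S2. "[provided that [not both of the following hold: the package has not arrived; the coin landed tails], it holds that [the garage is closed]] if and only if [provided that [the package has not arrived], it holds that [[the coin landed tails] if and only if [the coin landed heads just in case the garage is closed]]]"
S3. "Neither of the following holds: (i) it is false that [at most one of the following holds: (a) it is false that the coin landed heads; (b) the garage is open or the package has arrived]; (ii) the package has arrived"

1

Let L = "the coin landed heads" (True), N = "the garage is closed" (False), W = "the package has arrived" (False).

S1: Formalization: not ((not L xor not N) -> not W)

not L = not True = False
not N = not False = True
not L xor not N = False xor True = True
not W = not False = True
(not L xor not N) -> not W = True -> True = True
not ((not L xor not N) -> not W) = not True = False
Thus S1 is false.

S2: This is ((not W nand not L) -> N) iff (not W -> (not L iff (L iff N))).

not W = not False = True
not L = not True = False
not W nand not L = True nand False = True
(not W nand not L) -> N = True -> False = False
not W = not False = True
not L = not True = False
L iff N = True iff False = False
not L iff (L iff N) = False iff False = True
not W -> (not L iff (L iff N)) = True -> True = True
((not W nand not L) -> N) iff (not W -> (not L iff (L iff N))) = False iff True = False
So S2 is false.

S3: Parsed as not (not L nand (not N or W)) nor W

not L = not True = False
not N = not False = True
not N or W = True or False = True
not L nand (not N or W) = False nand True = True
not (not L nand (not N or W)) = not True = False
not (not L nand (not N or W)) nor W = False nor False = True
Thus S3 is true.

True statements: 1.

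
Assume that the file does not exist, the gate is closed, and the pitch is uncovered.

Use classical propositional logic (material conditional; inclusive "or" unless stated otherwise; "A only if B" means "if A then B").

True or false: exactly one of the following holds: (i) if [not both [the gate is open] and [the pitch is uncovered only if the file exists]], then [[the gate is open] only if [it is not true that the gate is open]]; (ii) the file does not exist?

False

Let Q = "the gate is open" (False), R = "the pitch is covered" (False), P = "the file exists" (False).
Parsed as ((Q nand (not R -> P)) -> (Q -> not Q)) xor not P

not R = not False = True
not R -> P = True -> False = False
Q nand (not R -> P) = False nand False = True
not Q = not False = True
Q -> not Q = False -> True = True
(Q nand (not R -> P)) -> (Q -> not Q) = True -> True = True
not P = not False = True
((Q nand (not R -> P)) -> (Q -> not Q)) xor not P = True xor True = False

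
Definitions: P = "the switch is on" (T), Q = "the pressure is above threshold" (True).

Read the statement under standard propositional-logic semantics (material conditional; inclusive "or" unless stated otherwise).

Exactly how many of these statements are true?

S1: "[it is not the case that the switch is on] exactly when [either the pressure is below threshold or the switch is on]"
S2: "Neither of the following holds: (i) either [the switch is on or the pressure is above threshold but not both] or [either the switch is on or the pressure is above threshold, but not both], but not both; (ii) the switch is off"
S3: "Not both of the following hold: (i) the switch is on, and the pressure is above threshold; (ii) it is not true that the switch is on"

2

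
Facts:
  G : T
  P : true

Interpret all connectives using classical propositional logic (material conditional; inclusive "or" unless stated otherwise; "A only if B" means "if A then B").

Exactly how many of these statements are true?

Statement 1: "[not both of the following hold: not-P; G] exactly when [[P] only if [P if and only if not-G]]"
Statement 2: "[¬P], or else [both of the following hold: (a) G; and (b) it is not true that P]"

0

Statement 1: Formalization: (~P nand G) <-> (P -> (P <-> ~G))

~P = ~T = F
~P nand G = F nand T = T
~G = ~T = F
P <-> ~G = T <-> F = F
P -> (P <-> ~G) = T -> F = F
(~P nand G) <-> (P -> (P <-> ~G)) = T <-> F = F
Thus Statement 1 is false.

Statement 2: In symbols: ~P | (G & ~P)

~P = ~T = F
~P = ~T = F
G & ~P = T & F = F
~P | (G & ~P) = F | F = F
Thus Statement 2 is false.

Count: 0.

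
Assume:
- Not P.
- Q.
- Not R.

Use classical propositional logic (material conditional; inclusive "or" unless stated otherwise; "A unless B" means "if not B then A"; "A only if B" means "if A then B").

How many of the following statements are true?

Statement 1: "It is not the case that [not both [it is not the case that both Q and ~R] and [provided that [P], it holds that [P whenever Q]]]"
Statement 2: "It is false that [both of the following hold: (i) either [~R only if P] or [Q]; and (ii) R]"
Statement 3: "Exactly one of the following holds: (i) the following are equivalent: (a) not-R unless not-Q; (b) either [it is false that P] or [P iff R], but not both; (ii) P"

Statement 1: In symbols: not ((Q nand not R) nand (P -> (Q -> P)))

not R = not False = True
Q nand not R = True nand True = False
Q -> P = True -> False = False
P -> (Q -> P) = False -> False = True
(Q nand not R) nand (P -> (Q -> P)) = False nand True = True
not ((Q nand not R) nand (P -> (Q -> P))) = not True = False
Hence Statement 1 is false.

Statement 2: In symbols: not (((not R -> P) or Q) and R)

not R = not False = True
not R -> P = True -> False = False
(not R -> P) or Q = False or True = True
((not R -> P) or Q) and R = True and False = False
not (((not R -> P) or Q) and R) = not False = True
So Statement 2 is true.

Statement 3: Formalization: ((not R or not Q) iff (not P xor (P iff R))) xor P

not R = not False = True
not Q = not True = False
not R or not Q = True or False = True
not P = not False = True
P iff R = False iff False = True
not P xor (P iff R) = True xor True = False
(not R or not Q) iff (not P xor (P iff R)) = True iff False = False
((not R or not Q) iff (not P xor (P iff R))) xor P = False xor False = False
Hence Statement 3 is false.

1 of the 3 statements is true (Statement 2).

1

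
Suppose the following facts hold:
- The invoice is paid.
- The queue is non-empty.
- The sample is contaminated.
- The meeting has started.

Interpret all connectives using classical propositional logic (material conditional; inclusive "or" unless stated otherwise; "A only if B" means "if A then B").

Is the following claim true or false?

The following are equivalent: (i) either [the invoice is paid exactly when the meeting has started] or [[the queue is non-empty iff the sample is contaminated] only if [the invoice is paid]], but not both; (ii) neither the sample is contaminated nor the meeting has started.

Let M = "the invoice is paid" (T), N = "the meeting has started" (T), W = "the queue is empty" (F), U = "the sample is contaminated" (T).
In symbols: ((M ↔ N) ⊕ ((¬W ↔ U) → M)) ↔ (U ↓ N)

M ↔ N = T ↔ T = T
¬W = ¬F = T
¬W ↔ U = T ↔ T = T
(¬W ↔ U) → M = T → T = T
(M ↔ N) ⊕ ((¬W ↔ U) → M) = T ⊕ T = F
U ↓ N = T ↓ T = F
((M ↔ N) ⊕ ((¬W ↔ U) → M)) ↔ (U ↓ N) = F ↔ F = T

True.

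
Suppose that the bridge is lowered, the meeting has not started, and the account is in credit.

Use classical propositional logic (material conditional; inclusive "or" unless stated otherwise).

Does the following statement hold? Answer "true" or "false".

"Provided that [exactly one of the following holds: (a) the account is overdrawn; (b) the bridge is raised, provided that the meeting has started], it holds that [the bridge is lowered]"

Let R = "the account is overdrawn" (False), Q = "the meeting has started" (False), P = "the bridge is raised" (False).
Formalization: (R xor (Q -> P)) -> not P

Q -> P = False -> False = True
R xor (Q -> P) = False xor True = True
not P = not False = True
(R xor (Q -> P)) -> not P = True -> True = True

true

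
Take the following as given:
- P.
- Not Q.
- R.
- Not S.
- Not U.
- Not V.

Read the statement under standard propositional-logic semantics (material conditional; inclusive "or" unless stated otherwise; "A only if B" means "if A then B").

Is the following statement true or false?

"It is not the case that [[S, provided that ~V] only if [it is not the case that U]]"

This is ¬((¬V → S) → ¬U).

¬V = ¬F = T
¬V → S = T → F = F
¬U = ¬F = T
(¬V → S) → ¬U = F → T = T
¬((¬V → S) → ¬U) = ¬T = F

The statement is false.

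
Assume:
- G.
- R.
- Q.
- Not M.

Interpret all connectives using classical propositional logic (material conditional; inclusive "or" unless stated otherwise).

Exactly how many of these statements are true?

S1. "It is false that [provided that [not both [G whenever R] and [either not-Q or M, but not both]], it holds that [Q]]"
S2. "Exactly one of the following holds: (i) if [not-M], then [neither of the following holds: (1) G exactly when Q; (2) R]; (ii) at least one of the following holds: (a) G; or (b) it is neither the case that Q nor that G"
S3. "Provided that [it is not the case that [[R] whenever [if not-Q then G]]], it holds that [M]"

S1: In symbols: ~(((R -> G) nand (~Q xor M)) -> Q)

R -> G = T -> T = T
~Q = ~T = F
~Q xor M = F xor F = F
(R -> G) nand (~Q xor M) = T nand F = T
((R -> G) nand (~Q xor M)) -> Q = T -> T = T
~(((R -> G) nand (~Q xor M)) -> Q) = ~T = F
Thus S1 is false.

S2: Formalization: (~M -> ((G <-> Q) nor R)) xor (G | (Q nor G))

~M = ~F = T
G <-> Q = T <-> T = T
(G <-> Q) nor R = T nor T = F
~M -> ((G <-> Q) nor R) = T -> F = F
Q nor G = T nor T = F
G | (Q nor G) = T | F = T
(~M -> ((G <-> Q) nor R)) xor (G | (Q nor G)) = F xor T = T
Thus S2 is true.

S3: Formalization: ~((~Q -> G) -> R) -> M

~Q = ~T = F
~Q -> G = F -> T = T
(~Q -> G) -> R = T -> T = T
~((~Q -> G) -> R) = ~T = F
~((~Q -> G) -> R) -> M = F -> F = T
So S3 is true.

2 of the 3 statements are true (S2, S3).

2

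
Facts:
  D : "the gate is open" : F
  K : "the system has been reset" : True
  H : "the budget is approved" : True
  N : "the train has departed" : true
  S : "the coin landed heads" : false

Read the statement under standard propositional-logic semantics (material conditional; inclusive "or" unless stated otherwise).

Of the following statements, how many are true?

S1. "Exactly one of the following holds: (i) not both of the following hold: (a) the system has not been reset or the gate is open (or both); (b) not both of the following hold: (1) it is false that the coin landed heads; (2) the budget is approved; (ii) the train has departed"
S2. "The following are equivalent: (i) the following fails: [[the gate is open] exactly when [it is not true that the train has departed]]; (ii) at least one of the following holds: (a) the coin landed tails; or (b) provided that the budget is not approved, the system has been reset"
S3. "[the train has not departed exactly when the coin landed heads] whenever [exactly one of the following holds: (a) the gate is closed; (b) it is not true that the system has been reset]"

S1: Formalization: ((~K | D) nand (~S nand H)) xor N

~K = ~T = F
~K | D = F | F = F
~S = ~F = T
~S nand H = T nand T = F
(~K | D) nand (~S nand H) = F nand F = T
((~K | D) nand (~S nand H)) xor N = T xor T = F
So S1 is false.

S2: Parsed as ~(D <-> ~N) <-> (~S | (~H -> K))

~N = ~T = F
D <-> ~N = F <-> F = T
~(D <-> ~N) = ~T = F
~S = ~F = T
~H = ~T = F
~H -> K = F -> T = T
~S | (~H -> K) = T | T = T
~(D <-> ~N) <-> (~S | (~H -> K)) = F <-> T = F
Thus S2 is false.

S3: This is (~D xor ~K) -> (~N <-> S).

~D = ~F = T
~K = ~T = F
~D xor ~K = T xor F = T
~N = ~T = F
~N <-> S = F <-> F = T
(~D xor ~K) -> (~N <-> S) = T -> T = T
So S3 is true.

1 of the 3 statements is true (S3).

1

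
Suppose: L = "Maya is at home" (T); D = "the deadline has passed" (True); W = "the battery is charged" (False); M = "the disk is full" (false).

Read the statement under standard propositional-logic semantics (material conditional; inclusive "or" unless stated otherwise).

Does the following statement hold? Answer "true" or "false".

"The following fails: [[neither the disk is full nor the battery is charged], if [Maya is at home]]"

False.

Values: L=T, M=F, W=F.
Parsed as ¬(L → (M ↓ W))

M ↓ W = F ↓ F = T
L → (M ↓ W) = T → T = T
¬(L → (M ↓ W)) = ¬T = F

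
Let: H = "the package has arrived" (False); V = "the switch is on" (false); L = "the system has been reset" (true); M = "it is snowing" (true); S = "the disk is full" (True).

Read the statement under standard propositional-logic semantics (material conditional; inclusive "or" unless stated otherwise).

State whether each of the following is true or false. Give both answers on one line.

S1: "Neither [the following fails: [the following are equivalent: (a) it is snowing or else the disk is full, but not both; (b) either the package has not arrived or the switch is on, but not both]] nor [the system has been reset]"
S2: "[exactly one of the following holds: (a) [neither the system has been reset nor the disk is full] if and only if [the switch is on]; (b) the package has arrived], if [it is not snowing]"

S1: In symbols: ~((M xor S) <-> (~H xor V)) nor L

M xor S = T xor T = F
~H = ~F = T
~H xor V = T xor F = T
(M xor S) <-> (~H xor V) = F <-> T = F
~((M xor S) <-> (~H xor V)) = ~F = T
~((M xor S) <-> (~H xor V)) nor L = T nor T = F
Hence S1 is false.

S2: In symbols: ~M -> (((L nor S) <-> V) xor H)

~M = ~T = F
L nor S = T nor T = F
(L nor S) <-> V = F <-> F = T
((L nor S) <-> V) xor H = T xor F = T
~M -> (((L nor S) <-> V) xor H) = F -> T = T
Thus S2 is true.

S1 F; S2 T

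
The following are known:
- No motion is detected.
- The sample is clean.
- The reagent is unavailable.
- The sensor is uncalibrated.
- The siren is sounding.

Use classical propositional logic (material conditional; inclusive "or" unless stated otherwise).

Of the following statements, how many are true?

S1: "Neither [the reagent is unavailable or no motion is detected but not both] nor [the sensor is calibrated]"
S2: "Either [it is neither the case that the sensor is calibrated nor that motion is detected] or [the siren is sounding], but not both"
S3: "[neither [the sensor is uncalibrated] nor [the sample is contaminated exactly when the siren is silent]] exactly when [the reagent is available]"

2

Let M = "the reagent is available" (F), W = "motion is detected" (F), K = "the sensor is calibrated" (F), G = "the siren is sounding" (T), V = "the sample is contaminated" (F).

S1: Parsed as (~M xor ~W) nor K

~M = ~F = T
~W = ~F = T
~M xor ~W = T xor T = F
(~M xor ~W) nor K = F nor F = T
Hence S1 is true.

S2: In symbols: (K nor W) xor G

K nor W = F nor F = T
(K nor W) xor G = T xor T = F
Hence S2 is false.

S3: Formalization: (~K nor (V <-> ~G)) <-> M

~K = ~F = T
~G = ~T = F
V <-> ~G = F <-> F = T
~K nor (V <-> ~G) = T nor T = F
(~K nor (V <-> ~G)) <-> M = F <-> F = T
Thus S3 is true.

True statements: 2 (S1, S3).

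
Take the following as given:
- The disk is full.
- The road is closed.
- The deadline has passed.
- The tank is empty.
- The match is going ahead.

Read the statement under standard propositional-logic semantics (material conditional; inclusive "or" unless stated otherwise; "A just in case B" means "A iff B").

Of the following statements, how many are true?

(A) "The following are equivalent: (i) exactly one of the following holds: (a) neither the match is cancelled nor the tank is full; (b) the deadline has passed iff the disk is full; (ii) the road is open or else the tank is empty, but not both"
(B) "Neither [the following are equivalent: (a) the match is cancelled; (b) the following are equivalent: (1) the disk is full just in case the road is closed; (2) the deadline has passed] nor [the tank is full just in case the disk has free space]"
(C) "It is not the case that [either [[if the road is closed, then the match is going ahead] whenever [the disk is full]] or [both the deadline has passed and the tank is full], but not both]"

0

Let U = "the match is cancelled" (False), S = "the tank is full" (False), R = "the deadline has passed" (True), P = "the disk is full" (True), Q = "the road is closed" (True).

(A): Formalization: ((U nor S) xor (R iff P)) iff (not Q xor not S)

U nor S = False nor False = True
R iff P = True iff True = True
(U nor S) xor (R iff P) = True xor True = False
not Q = not True = False
not S = not False = True
not Q xor not S = False xor True = True
((U nor S) xor (R iff P)) iff (not Q xor not S) = False iff True = False
Thus (A) is false.

(B): In symbols: (U iff ((P iff Q) iff R)) nor (S iff not P)

P iff Q = True iff True = True
(P iff Q) iff R = True iff True = True
U iff ((P iff Q) iff R) = False iff True = False
not P = not True = False
S iff not P = False iff False = True
(U iff ((P iff Q) iff R)) nor (S iff not P) = False nor True = False
So (B) is false.

(C): In symbols: not ((P -> (Q -> not U)) xor (R and S))

not U = not False = True
Q -> not U = True -> True = True
P -> (Q -> not U) = True -> True = True
R and S = True and False = False
(P -> (Q -> not U)) xor (R and S) = True xor False = True
not ((P -> (Q -> not U)) xor (R and S)) = not True = False
So (C) is false.

True statements: 0 (none).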